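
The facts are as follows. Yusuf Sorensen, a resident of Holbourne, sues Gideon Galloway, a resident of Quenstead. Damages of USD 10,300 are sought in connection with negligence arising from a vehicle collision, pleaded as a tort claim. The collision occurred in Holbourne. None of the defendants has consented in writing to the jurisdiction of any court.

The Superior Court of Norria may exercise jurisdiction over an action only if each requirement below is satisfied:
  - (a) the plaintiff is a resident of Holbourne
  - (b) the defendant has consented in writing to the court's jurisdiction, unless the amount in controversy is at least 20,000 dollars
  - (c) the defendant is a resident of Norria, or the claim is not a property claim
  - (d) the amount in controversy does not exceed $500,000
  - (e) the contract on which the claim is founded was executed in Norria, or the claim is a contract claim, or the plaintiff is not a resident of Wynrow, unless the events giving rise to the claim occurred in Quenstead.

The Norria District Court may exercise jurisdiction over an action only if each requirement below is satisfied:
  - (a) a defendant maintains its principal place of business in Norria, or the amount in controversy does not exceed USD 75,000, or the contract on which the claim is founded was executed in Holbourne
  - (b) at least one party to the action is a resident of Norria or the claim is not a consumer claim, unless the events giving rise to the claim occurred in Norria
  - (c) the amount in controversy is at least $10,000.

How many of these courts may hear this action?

1

The Superior Court of Norria:
  (a) The plaintiff resides in Holbourne. Condition met.
  (b) No such written consent has been filed. And the amount in controversy is 10,300 dollars, below the $20,000 floor, so the proviso does not save it. Fails.
  (c) The claim is a tort claim, not a property claim, so this disjunct is met. Condition met.
  (d) The amount in controversy is $10,300, within the 500,000 dollars ceiling. Satisfied.
  (e) The plaintiff resides in Holbourne, which is not Wynrow, so this disjunct is met. Satisfied.
  → The court lacks jurisdiction.
The Norria District Court:
  (a) The amount in controversy is $10,300, within the $75,000 ceiling, so this disjunct is met. Satisfied.
  (b) The claim is a tort claim, not a consumer claim, so one alternative holds. Condition met.
  (c) The amount in controversy is USD 10,300, which meets the USD 10,000 floor. Satisfied.
  → The court has jurisdiction.
Courts with jurisdiction: the Norria District Court — 1 in total.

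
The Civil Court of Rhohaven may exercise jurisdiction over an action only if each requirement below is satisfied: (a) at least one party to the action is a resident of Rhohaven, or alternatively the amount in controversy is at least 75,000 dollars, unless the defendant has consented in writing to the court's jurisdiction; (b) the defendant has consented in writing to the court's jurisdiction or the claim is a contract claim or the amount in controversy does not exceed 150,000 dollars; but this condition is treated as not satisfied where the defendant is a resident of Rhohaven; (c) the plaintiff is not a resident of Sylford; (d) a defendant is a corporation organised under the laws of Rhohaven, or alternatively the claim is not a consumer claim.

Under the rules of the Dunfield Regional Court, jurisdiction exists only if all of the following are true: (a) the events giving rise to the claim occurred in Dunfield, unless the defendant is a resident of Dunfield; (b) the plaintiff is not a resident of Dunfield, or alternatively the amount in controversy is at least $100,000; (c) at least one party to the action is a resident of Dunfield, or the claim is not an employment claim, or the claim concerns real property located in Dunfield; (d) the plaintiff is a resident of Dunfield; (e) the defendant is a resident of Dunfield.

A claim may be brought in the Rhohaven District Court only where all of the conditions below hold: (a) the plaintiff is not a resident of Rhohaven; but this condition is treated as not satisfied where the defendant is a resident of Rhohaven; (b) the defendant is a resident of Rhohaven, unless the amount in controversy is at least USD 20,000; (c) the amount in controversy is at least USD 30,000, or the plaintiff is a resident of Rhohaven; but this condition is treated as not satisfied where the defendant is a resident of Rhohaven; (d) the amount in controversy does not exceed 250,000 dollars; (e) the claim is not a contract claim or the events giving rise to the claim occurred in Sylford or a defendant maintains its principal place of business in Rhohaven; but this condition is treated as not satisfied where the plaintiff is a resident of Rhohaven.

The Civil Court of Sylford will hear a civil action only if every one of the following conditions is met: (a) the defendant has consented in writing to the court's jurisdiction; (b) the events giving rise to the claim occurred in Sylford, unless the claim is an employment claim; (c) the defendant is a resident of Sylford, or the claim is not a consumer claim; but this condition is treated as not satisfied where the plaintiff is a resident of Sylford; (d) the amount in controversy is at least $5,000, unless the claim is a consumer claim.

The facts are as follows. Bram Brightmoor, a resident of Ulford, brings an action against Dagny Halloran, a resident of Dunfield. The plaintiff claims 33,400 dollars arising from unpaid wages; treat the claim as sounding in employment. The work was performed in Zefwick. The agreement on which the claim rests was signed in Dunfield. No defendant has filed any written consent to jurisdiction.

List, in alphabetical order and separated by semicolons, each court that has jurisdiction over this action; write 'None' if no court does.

the Rhohaven District Court

The Civil Court of Rhohaven:
  (a) No party resides in Rhohaven; the amount in controversy is USD 33,400, below the $75,000 floor — no alternative holds. The proviso offers no rescue either, since no such written consent has been filed. Not satisfied.
  (b) The amount in controversy is 33,400 dollars, within the $150,000 ceiling, so one alternative holds. The exception is not triggered, since the defendant resides in Dunfield, not Rhohaven. Met.
  (c) The plaintiff resides in Ulford, which is not Sylford. Condition met.
  (d) The claim is an employment claim, not a consumer claim, so this disjunct is met. Condition met.
  → No jurisdiction.
The Dunfield Regional Court:
  (a) The operative events occurred in Zefwick, not Dunfield. But the defendant resides in Dunfield, and the 'unless' clause therefore excuses the requirement. Condition met.
  (b) The plaintiff resides in Ulford, which is not Dunfield, so this disjunct is met. Satisfied.
  (c) Dagny Halloran resides in Dunfield — that alternative is enough. Satisfied.
  (d) The plaintiff resides in Ulford, not Dunfield. Condition not met.
  (e) The defendant resides in Dunfield. Met.
  → No jurisdiction.
The Rhohaven District Court:
  (a) The plaintiff resides in Ulford, which is not Rhohaven. The carve-out does not apply: the defendant resides in Dunfield, not Rhohaven. Satisfied.
  (b) The defendant resides in Dunfield, not Rhohaven. But the amount in controversy is USD 33,400, which meets the USD 20,000 floor, and the 'unless' clause therefore excuses the requirement. Condition met.
  (c) The amount in controversy is USD 33,400, which meets the USD 30,000 floor — that alternative is enough. The exception is not triggered, since the defendant resides in Dunfield, not Rhohaven. Satisfied.
  (d) The amount in controversy is 33,400 dollars, within the 250,000 dollars ceiling. Met.
  (e) The claim is an employment claim, not a contract claim, which satisfies one of the alternatives. The exception is not triggered, since the plaintiff resides in Ulford, not Rhohaven. Condition met.
  → Every requirement is satisfied — jurisdiction.
The Civil Court of Sylford:
  (a) No such written consent has been filed. Not satisfied.
  (b) The operative events occurred in Zefwick, not Sylford. The proviso rescues it, though: the claim is an employment claim. Satisfied.
  (c) The claim is an employment claim, not a consumer claim — that alternative is enough. The carve-out does not apply: the plaintiff resides in Ulford, not Sylford. Condition met.
  (d) The amount in controversy is 33,400 dollars, which meets the 5,000 dollars floor. Satisfied.
  → The court lacks jurisdiction.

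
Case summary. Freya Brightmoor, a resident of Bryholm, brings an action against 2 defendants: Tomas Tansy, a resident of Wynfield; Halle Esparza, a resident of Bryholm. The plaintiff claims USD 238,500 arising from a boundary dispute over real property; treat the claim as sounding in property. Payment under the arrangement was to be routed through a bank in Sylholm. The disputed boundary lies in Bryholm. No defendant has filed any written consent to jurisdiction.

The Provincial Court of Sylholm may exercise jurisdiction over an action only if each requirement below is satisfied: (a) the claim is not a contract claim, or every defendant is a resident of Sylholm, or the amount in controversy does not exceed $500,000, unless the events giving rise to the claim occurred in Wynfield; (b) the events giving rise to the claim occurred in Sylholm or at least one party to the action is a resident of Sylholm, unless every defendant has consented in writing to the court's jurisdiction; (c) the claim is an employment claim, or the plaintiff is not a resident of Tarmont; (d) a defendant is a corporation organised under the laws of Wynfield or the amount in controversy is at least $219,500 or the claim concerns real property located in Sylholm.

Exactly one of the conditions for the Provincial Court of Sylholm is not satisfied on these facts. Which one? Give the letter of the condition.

(b)

The Provincial Court of Sylholm:
  (a) The claim is a property claim, not a contract claim — that alternative is enough. Satisfied.
  (b) The operative events occurred in Bryholm, not Sylholm; no party resides in Sylholm — no alternative holds. And no such written consent has been filed, so the proviso does not save it. Not satisfied.
  (c) The plaintiff resides in Bryholm, which is not Tarmont, which satisfies one of the alternatives. Met.
  (d) The amount in controversy is 238,500 dollars, which meets the USD 219,500 floor, which satisfies one of the alternatives. Met.
Only condition (b) fails.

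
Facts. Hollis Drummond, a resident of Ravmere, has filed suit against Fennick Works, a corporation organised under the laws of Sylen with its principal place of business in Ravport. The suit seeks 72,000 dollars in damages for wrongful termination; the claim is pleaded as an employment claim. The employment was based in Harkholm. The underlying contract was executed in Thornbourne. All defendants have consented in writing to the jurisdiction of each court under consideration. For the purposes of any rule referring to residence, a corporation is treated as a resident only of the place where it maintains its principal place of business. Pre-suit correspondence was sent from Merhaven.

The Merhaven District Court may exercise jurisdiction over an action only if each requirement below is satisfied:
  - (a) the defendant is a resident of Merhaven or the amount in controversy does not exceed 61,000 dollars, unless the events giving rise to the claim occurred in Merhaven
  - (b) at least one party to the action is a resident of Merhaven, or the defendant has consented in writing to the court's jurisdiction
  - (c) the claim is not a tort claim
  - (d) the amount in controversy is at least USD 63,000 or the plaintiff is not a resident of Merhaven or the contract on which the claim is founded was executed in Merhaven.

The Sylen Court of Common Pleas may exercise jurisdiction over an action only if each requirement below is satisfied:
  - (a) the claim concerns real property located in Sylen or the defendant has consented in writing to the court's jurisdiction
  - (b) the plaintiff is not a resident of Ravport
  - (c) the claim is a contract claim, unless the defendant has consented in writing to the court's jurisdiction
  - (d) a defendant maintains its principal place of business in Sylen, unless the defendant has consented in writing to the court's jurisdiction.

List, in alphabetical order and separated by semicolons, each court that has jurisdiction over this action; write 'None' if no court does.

The Merhaven District Court:
  (a) The defendant resides in Ravport, not Merhaven; the amount in controversy is USD 72,000, above the USD 61,000 ceiling — no alternative holds. The proviso offers no rescue either, since the operative events occurred in Harkholm, not Merhaven. Fails.
  (b) Every defendant has filed written consent, so one alternative holds. Satisfied.
  (c) The claim is an employment claim, not a tort claim. Condition met.
  (d) The amount in controversy is 72,000 dollars, which meets the USD 63,000 floor — that alternative is enough. Met.
  → No jurisdiction.
The Sylen Court of Common Pleas:
  (a) Every defendant has filed written consent — that alternative is enough. Condition met.
  (b) The plaintiff resides in Ravmere, which is not Ravport. Condition met.
  (c) The claim is an employment claim, not a contract claim. However, every defendant has filed written consent, so the 'unless' proviso supplies this condition. Met.
  (d) The corporate defendant(s) have their principal place of business in Ravport, not Sylen. But every defendant has filed written consent, and the 'unless' clause therefore excuses the requirement. Satisfied.
  → All conditions met; jurisdiction exists.

the Sylen Court of Common Pleas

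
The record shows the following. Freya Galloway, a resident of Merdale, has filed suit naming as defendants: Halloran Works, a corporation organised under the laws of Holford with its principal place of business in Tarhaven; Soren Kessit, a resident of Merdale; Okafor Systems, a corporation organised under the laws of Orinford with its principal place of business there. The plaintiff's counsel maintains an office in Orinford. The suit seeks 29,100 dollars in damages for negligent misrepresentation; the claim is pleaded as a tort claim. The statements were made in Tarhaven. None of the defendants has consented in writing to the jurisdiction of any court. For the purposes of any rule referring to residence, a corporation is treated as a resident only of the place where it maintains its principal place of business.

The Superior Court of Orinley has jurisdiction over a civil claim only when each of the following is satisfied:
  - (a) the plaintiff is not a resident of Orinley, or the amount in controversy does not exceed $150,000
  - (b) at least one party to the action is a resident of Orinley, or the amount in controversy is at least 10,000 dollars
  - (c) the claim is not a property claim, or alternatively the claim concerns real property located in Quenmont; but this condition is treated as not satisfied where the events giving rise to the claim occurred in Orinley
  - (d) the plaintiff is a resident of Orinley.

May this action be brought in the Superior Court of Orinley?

No

The Superior Court of Orinley:
  (a) The plaintiff resides in Merdale, which is not Orinley, so this disjunct is met. Met.
  (b) The amount in controversy is USD 29,100, which meets the 10,000 dollars floor, so one alternative holds. Satisfied.
  (c) The claim is a tort claim, not a property claim, so this disjunct is met. And the carve-out is inapplicable — the operative events occurred in Tarhaven, not Orinley. Met.
  (d) The plaintiff resides in Merdale, not Orinley. Condition not met.
  → Not every requirement is met — no jurisdiction.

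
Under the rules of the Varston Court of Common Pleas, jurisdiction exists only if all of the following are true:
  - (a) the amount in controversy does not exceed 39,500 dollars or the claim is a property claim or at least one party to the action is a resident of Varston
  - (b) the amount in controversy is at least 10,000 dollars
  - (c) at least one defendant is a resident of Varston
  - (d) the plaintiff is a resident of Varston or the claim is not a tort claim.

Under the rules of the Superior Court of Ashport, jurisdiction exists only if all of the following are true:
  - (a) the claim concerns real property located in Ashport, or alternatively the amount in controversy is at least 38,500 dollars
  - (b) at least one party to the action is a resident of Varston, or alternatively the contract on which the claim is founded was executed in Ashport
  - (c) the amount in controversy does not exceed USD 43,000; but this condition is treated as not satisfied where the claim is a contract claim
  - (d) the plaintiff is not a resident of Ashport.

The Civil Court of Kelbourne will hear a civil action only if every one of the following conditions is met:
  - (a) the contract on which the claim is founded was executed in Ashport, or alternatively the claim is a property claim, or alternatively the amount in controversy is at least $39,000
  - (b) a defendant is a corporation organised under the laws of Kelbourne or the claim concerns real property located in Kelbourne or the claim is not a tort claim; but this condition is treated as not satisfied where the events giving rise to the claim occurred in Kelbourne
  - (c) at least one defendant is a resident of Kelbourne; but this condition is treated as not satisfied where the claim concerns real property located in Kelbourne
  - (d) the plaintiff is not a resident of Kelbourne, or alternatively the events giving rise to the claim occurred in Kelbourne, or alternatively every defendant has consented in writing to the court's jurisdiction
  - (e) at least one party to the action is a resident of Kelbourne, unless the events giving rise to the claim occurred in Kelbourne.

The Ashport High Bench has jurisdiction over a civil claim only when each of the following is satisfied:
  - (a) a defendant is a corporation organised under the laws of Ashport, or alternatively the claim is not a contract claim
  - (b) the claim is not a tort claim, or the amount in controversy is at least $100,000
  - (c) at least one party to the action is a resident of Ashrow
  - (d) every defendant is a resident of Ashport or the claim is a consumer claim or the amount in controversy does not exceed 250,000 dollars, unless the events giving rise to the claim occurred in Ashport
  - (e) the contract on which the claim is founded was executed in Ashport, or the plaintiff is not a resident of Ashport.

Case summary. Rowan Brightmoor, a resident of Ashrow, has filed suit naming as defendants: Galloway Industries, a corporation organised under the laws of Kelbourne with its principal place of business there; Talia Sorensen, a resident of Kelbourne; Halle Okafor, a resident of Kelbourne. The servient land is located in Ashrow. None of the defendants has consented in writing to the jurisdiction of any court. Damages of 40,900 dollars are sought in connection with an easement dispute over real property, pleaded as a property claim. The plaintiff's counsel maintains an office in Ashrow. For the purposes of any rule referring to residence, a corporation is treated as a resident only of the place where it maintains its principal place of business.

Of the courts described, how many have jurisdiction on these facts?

The Varston Court of Common Pleas:
  (a) The claim is a property claim, which satisfies one of the alternatives. Satisfied.
  (b) The amount in controversy is USD 40,900, which meets the $10,000 floor. Condition met.
  (c) No defendant resides in Varston (they reside in Kelbourne, Kelbourne, Kelbourne). Not met.
  (d) The claim is a property claim, not a tort claim — that alternative is enough. Condition met.
  → The court lacks jurisdiction.
The Superior Court of Ashport:
  (a) The amount in controversy is $40,900, which meets the 38,500 dollars floor, so this disjunct is met. Satisfied.
  (b) No party resides in Varston; no contract (and hence no place of execution) is alleged — every alternative fails. Condition not met.
  (c) The amount in controversy is USD 40,900, within the USD 43,000 ceiling. And the carve-out is inapplicable — the claim is a property claim, not a contract claim. Condition met.
  (d) The plaintiff resides in Ashrow, which is not Ashport. Condition met.
  → No jurisdiction.
The Civil Court of Kelbourne:
  (a) The claim is a property claim, so one alternative holds. Met.
  (b) Galloway Industries is organised under the laws of Kelbourne — that alternative is enough. The exception is not triggered, since the operative events occurred in Ashrow, not Kelbourne. Satisfied.
  (c) Galloway Industries resides in Kelbourne. The exception is not triggered, since the property lies in Ashrow, not Kelbourne. Satisfied.
  (d) The plaintiff resides in Ashrow, which is not Kelbourne — that alternative is enough. Satisfied.
  (e) Galloway Industries resides in Kelbourne. Met.
  → The court has jurisdiction.
The Ashport High Bench:
  (a) The claim is a property claim, not a contract claim — that alternative is enough. Met.
  (b) The claim is a property claim, not a tort claim, which satisfies one of the alternatives. Satisfied.
  (c) Rowan Brightmoor resides in Ashrow. Satisfied.
  (d) The amount in controversy is USD 40,900, within the 250,000 dollars ceiling — that alternative is enough. Met.
  (e) The plaintiff resides in Ashrow, which is not Ashport, which satisfies one of the alternatives. Met.
  → Jurisdiction lies.
Courts with jurisdiction: the Civil Court of Kelbourne, the Ashport High Bench — 2 in total.

2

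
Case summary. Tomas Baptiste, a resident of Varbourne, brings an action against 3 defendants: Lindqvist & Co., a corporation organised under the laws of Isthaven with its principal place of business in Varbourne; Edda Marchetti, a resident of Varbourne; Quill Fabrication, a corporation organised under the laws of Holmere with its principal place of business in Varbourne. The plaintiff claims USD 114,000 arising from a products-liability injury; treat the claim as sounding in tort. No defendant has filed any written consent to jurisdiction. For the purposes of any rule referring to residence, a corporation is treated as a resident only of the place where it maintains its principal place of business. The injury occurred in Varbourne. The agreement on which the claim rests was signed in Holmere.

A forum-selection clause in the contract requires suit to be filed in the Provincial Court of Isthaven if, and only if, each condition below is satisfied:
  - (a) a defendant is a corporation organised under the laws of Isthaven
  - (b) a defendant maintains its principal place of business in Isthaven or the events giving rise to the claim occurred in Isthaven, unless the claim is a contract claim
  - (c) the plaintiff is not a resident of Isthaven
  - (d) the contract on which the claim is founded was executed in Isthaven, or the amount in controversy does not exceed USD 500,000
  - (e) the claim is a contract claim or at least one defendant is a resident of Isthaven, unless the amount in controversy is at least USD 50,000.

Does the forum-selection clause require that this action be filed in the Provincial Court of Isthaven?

The Provincial Court of Isthaven:
  (a) Lindqvist & Co. is organised under the laws of Isthaven. Met.
  (b) The corporate defendant(s) have their principal place of business in Varbourne, not Isthaven; the operative events occurred in Varbourne, not Isthaven — none of the alternatives is met. The proviso offers no rescue either, since the claim is a tort claim, not a contract claim. Not satisfied.
  (c) The plaintiff resides in Varbourne, which is not Isthaven. Met.
  (d) The amount in controversy is 114,000 dollars, within the 500,000 dollars ceiling, so one alternative holds. Condition met.
  (e) The claim is a tort claim, not a contract claim; no defendant resides in Isthaven (they reside in Varbourne, Varbourne, Varbourne) — none of the alternatives is met. But the amount in controversy is $114,000, which meets the $50,000 floor, and the 'unless' clause therefore excuses the requirement. Satisfied.
  → The clause does not apply.

No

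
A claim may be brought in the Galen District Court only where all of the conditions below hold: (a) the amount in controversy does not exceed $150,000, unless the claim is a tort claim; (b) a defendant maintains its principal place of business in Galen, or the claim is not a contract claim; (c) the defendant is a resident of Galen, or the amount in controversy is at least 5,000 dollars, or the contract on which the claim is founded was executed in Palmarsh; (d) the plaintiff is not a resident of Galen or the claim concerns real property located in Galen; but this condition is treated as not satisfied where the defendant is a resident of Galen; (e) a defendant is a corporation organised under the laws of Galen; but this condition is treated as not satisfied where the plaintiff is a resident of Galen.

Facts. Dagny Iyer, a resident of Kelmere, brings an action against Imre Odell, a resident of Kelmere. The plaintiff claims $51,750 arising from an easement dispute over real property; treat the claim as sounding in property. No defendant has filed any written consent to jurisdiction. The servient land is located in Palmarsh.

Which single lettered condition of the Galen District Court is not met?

The Galen District Court:
  (a) The amount in controversy is 51,750 dollars, within the $150,000 ceiling. Met.
  (b) The claim is a property claim, not a contract claim, so this disjunct is met. Satisfied.
  (c) The amount in controversy is 51,750 dollars, which meets the USD 5,000 floor — that alternative is enough. Met.
  (d) The plaintiff resides in Kelmere, which is not Galen, so one alternative holds. And the carve-out is inapplicable — the defendant resides in Kelmere, not Galen. Condition met.
  (e) No defendant is a corporation. Fails.
Only condition (e) fails.

(e)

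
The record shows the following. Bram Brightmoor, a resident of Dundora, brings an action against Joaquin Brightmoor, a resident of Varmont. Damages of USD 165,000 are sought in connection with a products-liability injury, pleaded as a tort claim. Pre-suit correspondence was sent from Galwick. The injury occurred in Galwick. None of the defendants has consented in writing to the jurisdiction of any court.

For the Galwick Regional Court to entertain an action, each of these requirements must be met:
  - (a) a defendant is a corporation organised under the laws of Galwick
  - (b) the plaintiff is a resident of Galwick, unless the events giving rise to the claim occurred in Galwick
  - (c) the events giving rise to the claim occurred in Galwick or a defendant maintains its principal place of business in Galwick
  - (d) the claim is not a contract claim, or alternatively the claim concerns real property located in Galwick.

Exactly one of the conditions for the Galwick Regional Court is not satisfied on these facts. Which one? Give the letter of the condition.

The Galwick Regional Court:
  (a) No defendant is a corporation. Fails.
  (b) The plaintiff resides in Dundora, not Galwick. The proviso rescues it, though: the operative events occurred in Galwick. Condition met.
  (c) The operative events occurred in Galwick — that alternative is enough. Condition met.
  (d) The claim is a tort claim, not a contract claim — that alternative is enough. Satisfied.
Only condition (a) fails.

(a)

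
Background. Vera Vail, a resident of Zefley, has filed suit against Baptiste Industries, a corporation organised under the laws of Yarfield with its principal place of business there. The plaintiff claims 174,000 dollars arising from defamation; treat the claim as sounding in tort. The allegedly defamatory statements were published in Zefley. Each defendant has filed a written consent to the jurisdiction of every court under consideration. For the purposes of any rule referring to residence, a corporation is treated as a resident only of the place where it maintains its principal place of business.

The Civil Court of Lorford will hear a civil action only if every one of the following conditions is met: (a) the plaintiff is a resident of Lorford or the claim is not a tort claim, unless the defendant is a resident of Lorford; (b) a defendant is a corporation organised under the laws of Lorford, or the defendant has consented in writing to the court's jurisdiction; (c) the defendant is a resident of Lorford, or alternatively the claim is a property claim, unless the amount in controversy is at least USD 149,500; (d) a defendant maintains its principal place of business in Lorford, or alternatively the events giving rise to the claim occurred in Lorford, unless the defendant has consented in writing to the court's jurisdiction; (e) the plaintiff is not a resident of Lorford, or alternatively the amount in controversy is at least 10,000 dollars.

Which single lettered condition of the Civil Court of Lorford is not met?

(a)

The Civil Court of Lorford:
  (a) The plaintiff resides in Zefley, not Lorford; the claim is a tort claim — none of the alternatives is met. And the defendant resides in Yarfield, not Lorford, so the proviso does not save it. Not satisfied.
  (b) Every defendant has filed written consent, so one alternative holds. Met.
  (c) The defendant resides in Yarfield, not Lorford; the claim is a tort claim, not a property claim — none of the alternatives is met. The proviso rescues it, though: the amount in controversy is USD 174,000, which meets the $149,500 floor. Satisfied.
  (d) The corporate defendant(s) have their principal place of business in Yarfield, not Lorford; the operative events occurred in Zefley, not Lorford — none of the alternatives is met. But every defendant has filed written consent, and the 'unless' clause therefore excuses the requirement. Satisfied.
  (e) The plaintiff resides in Zefley, which is not Lorford, so one alternative holds. Met.
Only condition (a) fails.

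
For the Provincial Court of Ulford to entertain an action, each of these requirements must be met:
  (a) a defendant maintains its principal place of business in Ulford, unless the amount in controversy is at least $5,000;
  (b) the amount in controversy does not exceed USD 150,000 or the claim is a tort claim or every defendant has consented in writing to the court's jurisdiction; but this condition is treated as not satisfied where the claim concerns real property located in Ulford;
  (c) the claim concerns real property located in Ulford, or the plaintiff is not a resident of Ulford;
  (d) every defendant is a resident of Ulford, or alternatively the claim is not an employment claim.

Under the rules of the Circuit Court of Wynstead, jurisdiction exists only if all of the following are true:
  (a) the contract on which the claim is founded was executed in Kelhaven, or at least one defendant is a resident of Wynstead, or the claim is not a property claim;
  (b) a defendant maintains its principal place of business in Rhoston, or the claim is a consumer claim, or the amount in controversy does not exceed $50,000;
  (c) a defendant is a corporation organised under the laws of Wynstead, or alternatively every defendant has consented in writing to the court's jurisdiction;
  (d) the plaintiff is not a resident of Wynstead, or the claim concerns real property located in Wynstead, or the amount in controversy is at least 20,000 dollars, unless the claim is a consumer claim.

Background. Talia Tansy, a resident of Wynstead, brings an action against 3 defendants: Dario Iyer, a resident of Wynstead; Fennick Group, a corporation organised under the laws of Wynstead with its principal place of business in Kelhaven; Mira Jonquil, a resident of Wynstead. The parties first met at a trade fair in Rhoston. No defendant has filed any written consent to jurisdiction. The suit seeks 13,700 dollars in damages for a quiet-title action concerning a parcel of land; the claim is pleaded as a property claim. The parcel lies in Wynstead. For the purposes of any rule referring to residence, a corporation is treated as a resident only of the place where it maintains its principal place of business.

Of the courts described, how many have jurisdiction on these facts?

2

The Provincial Court of Ulford:
  (a) The corporate defendant(s) have their principal place of business in Kelhaven, not Ulford. However, the amount in controversy is $13,700, which meets the 5,000 dollars floor, so the 'unless' proviso supplies this condition. Met.
  (b) The amount in controversy is 13,700 dollars, within the $150,000 ceiling, which satisfies one of the alternatives. The carve-out does not apply: the property lies in Wynstead, not Ulford. Condition met.
  (c) The plaintiff resides in Wynstead, which is not Ulford — that alternative is enough. Condition met.
  (d) The claim is a property claim, not an employment claim — that alternative is enough. Condition met.
  → Jurisdiction lies.
The Circuit Court of Wynstead:
  (a) Dario Iyer resides in Wynstead, so one alternative holds. Condition met.
  (b) The amount in controversy is 13,700 dollars, within the USD 50,000 ceiling, so one alternative holds. Satisfied.
  (c) Fennick Group is organised under the laws of Wynstead, so one alternative holds. Satisfied.
  (d) The property lies in Wynstead, which satisfies one of the alternatives. Met.
  → Jurisdiction lies.
Courts with jurisdiction: the Provincial Court of Ulford, the Circuit Court of Wynstead — 2 in total.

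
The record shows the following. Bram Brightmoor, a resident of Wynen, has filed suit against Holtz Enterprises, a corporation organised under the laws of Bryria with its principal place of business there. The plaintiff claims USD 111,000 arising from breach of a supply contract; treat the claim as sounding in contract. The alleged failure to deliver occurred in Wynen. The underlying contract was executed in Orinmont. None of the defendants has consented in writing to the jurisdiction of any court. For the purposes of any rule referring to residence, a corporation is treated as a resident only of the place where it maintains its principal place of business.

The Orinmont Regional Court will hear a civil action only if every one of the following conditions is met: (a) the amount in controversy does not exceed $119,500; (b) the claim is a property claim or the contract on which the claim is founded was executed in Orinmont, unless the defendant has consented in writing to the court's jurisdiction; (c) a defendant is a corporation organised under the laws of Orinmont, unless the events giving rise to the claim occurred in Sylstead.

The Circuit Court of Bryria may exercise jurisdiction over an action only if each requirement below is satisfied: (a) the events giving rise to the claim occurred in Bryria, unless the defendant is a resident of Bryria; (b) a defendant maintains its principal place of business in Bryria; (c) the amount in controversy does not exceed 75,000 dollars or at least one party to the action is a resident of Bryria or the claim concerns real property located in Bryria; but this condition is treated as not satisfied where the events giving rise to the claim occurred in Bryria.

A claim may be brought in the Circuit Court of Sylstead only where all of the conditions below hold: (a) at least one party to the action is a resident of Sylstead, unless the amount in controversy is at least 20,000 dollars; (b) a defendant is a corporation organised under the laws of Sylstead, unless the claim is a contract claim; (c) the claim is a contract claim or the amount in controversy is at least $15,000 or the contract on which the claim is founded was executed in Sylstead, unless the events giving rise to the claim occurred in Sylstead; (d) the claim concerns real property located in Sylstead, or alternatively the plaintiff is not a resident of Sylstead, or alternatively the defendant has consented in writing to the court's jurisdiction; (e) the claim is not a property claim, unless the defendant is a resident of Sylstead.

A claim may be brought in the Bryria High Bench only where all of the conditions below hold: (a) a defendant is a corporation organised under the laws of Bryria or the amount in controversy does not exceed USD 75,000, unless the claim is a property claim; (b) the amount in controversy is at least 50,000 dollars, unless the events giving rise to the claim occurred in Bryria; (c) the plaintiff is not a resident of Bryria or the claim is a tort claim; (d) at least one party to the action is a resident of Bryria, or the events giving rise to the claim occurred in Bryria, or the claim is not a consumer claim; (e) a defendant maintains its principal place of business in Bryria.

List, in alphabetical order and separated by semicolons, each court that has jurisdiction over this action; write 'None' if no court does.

The Orinmont Regional Court:
  (a) The amount in controversy is $111,000, within the 119,500 dollars ceiling. Condition met.
  (b) The contract was executed in Orinmont, so one alternative holds. Met.
  (c) The corporate defendant(s) are organised in Bryria, not Orinmont. The proviso offers no rescue either, since the operative events occurred in Wynen, not Sylstead. Not satisfied.
  → At least one condition fails; no jurisdiction.
The Circuit Court of Bryria:
  (a) The operative events occurred in Wynen, not Bryria. But the defendant resides in Bryria, and the 'unless' clause therefore excuses the requirement. Satisfied.
  (b) Holtz Enterprises has its principal place of business in Bryria. Met.
  (c) Holtz Enterprises resides in Bryria, so one alternative holds. And the carve-out is inapplicable — the operative events occurred in Wynen, not Bryria. Met.
  → Jurisdiction lies.
The Circuit Court of Sylstead:
  (a) No party resides in Sylstead. But the amount in controversy is 111,000 dollars, which meets the 20,000 dollars floor, and the 'unless' clause therefore excuses the requirement. Satisfied.
  (b) The corporate defendant(s) are organised in Bryria, not Sylstead. But the claim is a contract claim, and the 'unless' clause therefore excuses the requirement. Condition met.
  (c) The claim is a contract claim, which satisfies one of the alternatives. Condition met.
  (d) The plaintiff resides in Wynen, which is not Sylstead, which satisfies one of the alternatives. Condition met.
  (e) The claim is a contract claim, not a property claim. Condition met.
  → All conditions met; jurisdiction exists.
The Bryria High Bench:
  (a) Holtz Enterprises is organised under the laws of Bryria — that alternative is enough. Condition met.
  (b) The amount in controversy is $111,000, which meets the USD 50,000 floor. Satisfied.
  (c) The plaintiff resides in Wynen, which is not Bryria, so this disjunct is met. Satisfied.
  (d) Holtz Enterprises resides in Bryria, so one alternative holds. Met.
  (e) Holtz Enterprises has its principal place of business in Bryria. Satisfied.
  → Jurisdiction lies.

the Bryria High Bench; the Circuit Court of Bryria; the Circuit Court of Sylstead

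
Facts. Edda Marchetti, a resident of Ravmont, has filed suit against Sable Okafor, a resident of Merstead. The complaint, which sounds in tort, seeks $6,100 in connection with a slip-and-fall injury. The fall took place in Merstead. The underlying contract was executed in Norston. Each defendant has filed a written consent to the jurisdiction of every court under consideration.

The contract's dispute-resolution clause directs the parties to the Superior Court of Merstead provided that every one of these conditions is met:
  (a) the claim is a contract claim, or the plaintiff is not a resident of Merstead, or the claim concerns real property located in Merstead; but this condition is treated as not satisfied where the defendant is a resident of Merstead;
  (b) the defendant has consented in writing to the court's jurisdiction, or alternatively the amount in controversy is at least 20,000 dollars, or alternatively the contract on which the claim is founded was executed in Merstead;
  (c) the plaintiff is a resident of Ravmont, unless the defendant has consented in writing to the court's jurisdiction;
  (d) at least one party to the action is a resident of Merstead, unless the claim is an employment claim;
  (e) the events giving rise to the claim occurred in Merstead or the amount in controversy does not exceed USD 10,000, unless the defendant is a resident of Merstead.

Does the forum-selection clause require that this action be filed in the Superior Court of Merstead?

No

The Superior Court of Merstead:
  (a) The plaintiff resides in Ravmont, which is not Merstead — that alternative is enough. But the defendant resides in Merstead, triggering the carve-out and defeating this condition. Not satisfied.
  (b) Every defendant has filed written consent, so one alternative holds. Satisfied.
  (c) The plaintiff resides in Ravmont. Met.
  (d) Sable Okafor resides in Merstead. Condition met.
  (e) The operative events occurred in Merstead, which satisfies one of the alternatives. Met.
  → Forum clause is not triggered.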